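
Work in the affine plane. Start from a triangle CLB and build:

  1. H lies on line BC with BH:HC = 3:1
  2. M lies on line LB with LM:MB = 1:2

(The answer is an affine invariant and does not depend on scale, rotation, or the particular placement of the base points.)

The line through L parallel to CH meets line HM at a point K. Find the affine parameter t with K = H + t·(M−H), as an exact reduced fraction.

t = 3/2

Set C = (0, 0), L = (1, 0), B = (0, 1); any affine frame gives the same invariant.
1. H lies on line BC with BH:HC = 3:1 ⇒ H = (0, 1/4)
2. M lies on line LB with LM:MB = 1:2 ⇒ M = (2/3, 1/3)
through L parallel to CH: direction (0, 1/4); meets HM at K = (1, 3/8)
K = H + t·(M−H) with t = 3/2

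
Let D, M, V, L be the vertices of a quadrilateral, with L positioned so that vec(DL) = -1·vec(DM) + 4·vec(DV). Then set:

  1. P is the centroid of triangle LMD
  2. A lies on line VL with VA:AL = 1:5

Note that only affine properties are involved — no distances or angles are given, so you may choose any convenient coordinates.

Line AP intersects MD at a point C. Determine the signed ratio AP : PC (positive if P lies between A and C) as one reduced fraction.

Choose coordinates D = (0, 0), M = (1, 0), V = (0, 1), L = (-1, 4).
1. P is the centroid of triangle LMD ⇒ P = (0, 4/3)
2. A lies on line VL with VA:AL = 1:5 ⇒ A = (-1/6, 3/2)
line AP meets MD at C = (4/3, 0)
P = A + t·(C−A) with t = 1/9, so AP:PC = 1/9:8/9

AP:PC = 1/8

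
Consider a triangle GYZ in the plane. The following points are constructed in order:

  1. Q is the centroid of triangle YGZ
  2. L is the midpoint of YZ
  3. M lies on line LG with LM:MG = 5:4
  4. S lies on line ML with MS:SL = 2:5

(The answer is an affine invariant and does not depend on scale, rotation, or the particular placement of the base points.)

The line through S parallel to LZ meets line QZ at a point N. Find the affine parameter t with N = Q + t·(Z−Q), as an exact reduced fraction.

Set G = (0, 0), Y = (1, 0), Z = (0, 1); any affine frame gives the same invariant.
1. Q is the centroid of triangle YGZ ⇒ Q = (1/3, 1/3)
2. L is the midpoint of YZ ⇒ L = (1/2, 1/2)
3. M lies on line LG with LM:MG = 5:4 ⇒ M = (2/9, 2/9)
4. S lies on line ML with MS:SL = 2:5 ⇒ S = (19/63, 19/63)
through S parallel to LZ: direction (-1/2, 1/2); meets QZ at N = (25/63, 13/63)
N = Q + t·(Z−Q) with t = -4/21

t = -4/21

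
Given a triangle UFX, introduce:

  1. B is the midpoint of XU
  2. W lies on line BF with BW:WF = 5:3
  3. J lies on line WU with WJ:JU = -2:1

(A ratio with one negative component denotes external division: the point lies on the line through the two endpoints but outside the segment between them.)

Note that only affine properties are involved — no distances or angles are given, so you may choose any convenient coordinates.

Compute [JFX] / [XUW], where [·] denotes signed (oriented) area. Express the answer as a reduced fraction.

[JFX]:[XUW] = 29/10

Work in coordinates with U = (0, 0), F = (1, 0), X = (0, 1).
1. B is the midpoint of XU ⇒ B = (0, 1/2)
2. W lies on line BF with BW:WF = 5:3 ⇒ W = (5/8, 3/16)
3. J lies on line WU with WJ:JU = -2:1 ⇒ J = (-5/8, -3/16)
2·[JFX] = 29/16, 2·[XUW] = 5/8
[JFX]:[XUW] = 29/16:5/8 = 29/10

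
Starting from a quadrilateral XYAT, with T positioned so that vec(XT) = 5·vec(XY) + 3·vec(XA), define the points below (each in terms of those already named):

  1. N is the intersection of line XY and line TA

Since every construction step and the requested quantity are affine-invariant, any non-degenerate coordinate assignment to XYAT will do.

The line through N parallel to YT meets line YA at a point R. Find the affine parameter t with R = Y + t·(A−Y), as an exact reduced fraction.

Choose coordinates X = (0, 0), Y = (1, 0), A = (0, 1), T = (5, 3).
1. N is the intersection of line XY and line TA ⇒ N = (-5/2, 0)
through N parallel to YT: direction (4, 3); meets YA at R = (-1/2, 3/2)
R = Y + t·(A−Y) with t = 3/2

t = 3/2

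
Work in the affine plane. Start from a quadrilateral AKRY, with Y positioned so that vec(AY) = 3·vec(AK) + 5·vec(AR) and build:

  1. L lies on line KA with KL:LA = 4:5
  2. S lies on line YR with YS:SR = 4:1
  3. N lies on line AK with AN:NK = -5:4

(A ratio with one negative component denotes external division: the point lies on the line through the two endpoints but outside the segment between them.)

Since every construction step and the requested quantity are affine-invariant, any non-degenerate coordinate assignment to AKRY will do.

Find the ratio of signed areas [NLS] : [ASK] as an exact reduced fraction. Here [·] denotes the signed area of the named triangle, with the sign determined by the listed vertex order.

Assign A = (0, 0), K = (1, 0), R = (0, 1), Y = (3, 5) — the answer is frame-independent, so this choice is without loss of generality.
1. L lies on line KA with KL:LA = 4:5 ⇒ L = (5/9, 0)
2. S lies on line YR with YS:SR = 4:1 ⇒ S = (3/5, 9/5)
3. N lies on line AK with AN:NK = -5:4 ⇒ N = (5, 0)
2·[NLS] = -8, 2·[ASK] = -9/5
[NLS]:[ASK] = -8:-9/5 = 40/9

[NLS]:[ASK] = 40/9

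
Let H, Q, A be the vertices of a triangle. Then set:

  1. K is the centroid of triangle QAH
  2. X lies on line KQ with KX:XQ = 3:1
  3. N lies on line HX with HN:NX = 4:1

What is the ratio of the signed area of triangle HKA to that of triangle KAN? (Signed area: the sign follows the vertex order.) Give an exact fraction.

Assign H = (0, 0), Q = (1, 0), A = (0, 1) — the answer is frame-independent, so this choice is without loss of generality.
1. K is the centroid of triangle QAH ⇒ K = (1/3, 1/3)
2. X lies on line KQ with KX:XQ = 3:1 ⇒ X = (5/6, 1/12)
3. N lies on line HX with HN:NX = 4:1 ⇒ N = (2/3, 1/15)
2·[HKA] = 1/3, 2·[KAN] = -2/15
[HKA]:[KAN] = 1/3:-2/15 = -5/2

[HKA]:[KAN] = -5/2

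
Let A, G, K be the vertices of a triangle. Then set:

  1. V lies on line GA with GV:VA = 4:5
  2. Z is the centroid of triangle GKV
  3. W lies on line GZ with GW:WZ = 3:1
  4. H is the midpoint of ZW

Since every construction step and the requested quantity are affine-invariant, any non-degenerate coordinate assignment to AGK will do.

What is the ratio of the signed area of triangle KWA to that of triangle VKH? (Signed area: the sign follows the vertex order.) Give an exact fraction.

Set A = (0, 0), G = (1, 0), K = (0, 1); any affine frame gives the same invariant.
1. V lies on line GA with GV:VA = 4:5 ⇒ V = (5/9, 0)
2. Z is the centroid of triangle GKV ⇒ Z = (14/27, 1/3)
3. W lies on line GZ with GW:WZ = 3:1 ⇒ W = (23/36, 1/4)
4. H is the midpoint of ZW ⇒ H = (125/216, 7/24)
2·[KWA] = -23/36, 2·[VKH] = -5/27
[KWA]:[VKH] = -23/36:-5/27 = 69/20

[KWA]:[VKH] = 69/20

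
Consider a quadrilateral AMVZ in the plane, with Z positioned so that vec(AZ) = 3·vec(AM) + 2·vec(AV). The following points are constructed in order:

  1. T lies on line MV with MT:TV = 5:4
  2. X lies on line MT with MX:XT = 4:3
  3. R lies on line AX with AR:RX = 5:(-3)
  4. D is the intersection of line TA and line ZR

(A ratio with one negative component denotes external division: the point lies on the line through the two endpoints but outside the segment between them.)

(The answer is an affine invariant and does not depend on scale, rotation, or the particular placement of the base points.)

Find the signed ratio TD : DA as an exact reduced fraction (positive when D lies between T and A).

Choose coordinates A = (0, 0), M = (1, 0), V = (0, 1), Z = (3, 2).
1. T lies on line MV with MT:TV = 5:4 ⇒ T = (4/9, 5/9)
2. X lies on line MT with MX:XT = 4:3 ⇒ X = (43/63, 20/63)
3. R lies on line AX with AR:RX = 5:(-3) ⇒ R = (215/126, 50/63)
4. D is the intersection of line TA and line ZR ⇒ D = (-520/207, -650/207)
D = T + t·(A−T) with t = 153/23, so TD:DA = t:(1−t) = 153/23:-130/23

TD:DA = -153/130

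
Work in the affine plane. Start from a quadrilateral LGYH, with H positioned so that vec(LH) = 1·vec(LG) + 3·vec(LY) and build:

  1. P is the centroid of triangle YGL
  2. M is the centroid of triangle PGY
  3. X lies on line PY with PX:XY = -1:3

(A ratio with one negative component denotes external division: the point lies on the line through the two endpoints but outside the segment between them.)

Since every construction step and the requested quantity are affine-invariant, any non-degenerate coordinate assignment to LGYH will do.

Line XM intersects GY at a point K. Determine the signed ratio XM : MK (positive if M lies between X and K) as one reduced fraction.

Choose coordinates L = (0, 0), G = (1, 0), Y = (0, 1), H = (1, 3).
1. P is the centroid of triangle YGL ⇒ P = (1/3, 1/3)
2. M is the centroid of triangle PGY ⇒ M = (4/9, 4/9)
3. X lies on line PY with PX:XY = -1:3 ⇒ X = (1/2, 0)
line XM meets GY at K = (3/7, 4/7)
M = X + t·(K−X) with t = 7/9, so XM:MK = 7/9:2/9

XM:MK = 7/2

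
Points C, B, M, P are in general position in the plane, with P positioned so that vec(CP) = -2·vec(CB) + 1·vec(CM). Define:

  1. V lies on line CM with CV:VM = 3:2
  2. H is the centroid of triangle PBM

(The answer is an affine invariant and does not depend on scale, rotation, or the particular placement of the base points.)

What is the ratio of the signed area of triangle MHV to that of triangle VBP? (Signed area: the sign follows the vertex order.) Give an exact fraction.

Set C = (0, 0), B = (1, 0), M = (0, 1), P = (-2, 1); any affine frame gives the same invariant.
1. V lies on line CM with CV:VM = 3:2 ⇒ V = (0, 3/5)
2. H is the centroid of triangle PBM ⇒ H = (-1/3, 2/3)
2·[MHV] = 2/15, 2·[VBP] = -4/5
[MHV]:[VBP] = 2/15:-4/5 = -1/6

[MHV]:[VBP] = -1/6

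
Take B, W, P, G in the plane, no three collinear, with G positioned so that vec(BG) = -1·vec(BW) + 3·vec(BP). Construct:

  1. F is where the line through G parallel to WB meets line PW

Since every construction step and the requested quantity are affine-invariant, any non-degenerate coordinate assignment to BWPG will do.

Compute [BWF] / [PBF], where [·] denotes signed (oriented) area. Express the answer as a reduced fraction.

Assign B = (0, 0), W = (1, 0), P = (0, 1), G = (-1, 3) — the answer is frame-independent, so this choice is without loss of generality.
1. F is where the line through G parallel to WB meets line PW ⇒ F = (-2, 3)
2·[BWF] = 3, 2·[PBF] = -2
[BWF]:[PBF] = 3:-2 = -3/2

[BWF]:[PBF] = -3/2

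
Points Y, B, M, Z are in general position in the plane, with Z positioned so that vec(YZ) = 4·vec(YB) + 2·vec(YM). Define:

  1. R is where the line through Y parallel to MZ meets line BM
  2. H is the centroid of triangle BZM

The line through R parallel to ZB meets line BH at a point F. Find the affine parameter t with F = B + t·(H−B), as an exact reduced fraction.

t = 3/5

Assign Y = (0, 0), B = (1, 0), M = (0, 1), Z = (4, 2) — the answer is frame-independent, so this choice is without loss of generality.
1. R is where the line through Y parallel to MZ meets line BM ⇒ R = (4/5, 1/5)
2. H is the centroid of triangle BZM ⇒ H = (5/3, 1)
through R parallel to ZB: direction (-3, -2); meets BH at F = (7/5, 3/5)
F = B + t·(H−B) with t = 3/5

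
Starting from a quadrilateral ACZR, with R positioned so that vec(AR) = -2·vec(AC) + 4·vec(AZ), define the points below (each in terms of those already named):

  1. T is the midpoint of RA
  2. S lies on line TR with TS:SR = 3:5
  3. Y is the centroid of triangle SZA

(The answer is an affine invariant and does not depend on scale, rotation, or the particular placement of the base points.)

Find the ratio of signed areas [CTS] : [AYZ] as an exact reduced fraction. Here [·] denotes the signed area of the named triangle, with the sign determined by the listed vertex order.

Assign A = (0, 0), C = (1, 0), Z = (0, 1), R = (-2, 4) — the answer is frame-independent, so this choice is without loss of generality.
1. T is the midpoint of RA ⇒ T = (-1, 2)
2. S lies on line TR with TS:SR = 3:5 ⇒ S = (-11/8, 11/4)
3. Y is the centroid of triangle SZA ⇒ Y = (-11/24, 5/4)
2·[CTS] = -3/4, 2·[AYZ] = -11/24
[CTS]:[AYZ] = -3/4:-11/24 = 18/11

[CTS]:[AYZ] = 18/11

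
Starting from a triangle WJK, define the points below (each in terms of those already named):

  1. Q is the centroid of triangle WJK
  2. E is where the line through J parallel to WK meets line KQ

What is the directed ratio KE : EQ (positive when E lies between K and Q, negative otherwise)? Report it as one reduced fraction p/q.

KE:EQ = -3/2

Assign W = (0, 0), J = (1, 0), K = (0, 1) — the answer is frame-independent, so this choice is without loss of generality.
1. Q is the centroid of triangle WJK ⇒ Q = (1/3, 1/3)
2. E is where the line through J parallel to WK meets line KQ ⇒ E = (1, -1)
E = K + t·(Q−K) with t = 3, so KE:EQ = t:(1−t) = 3:-2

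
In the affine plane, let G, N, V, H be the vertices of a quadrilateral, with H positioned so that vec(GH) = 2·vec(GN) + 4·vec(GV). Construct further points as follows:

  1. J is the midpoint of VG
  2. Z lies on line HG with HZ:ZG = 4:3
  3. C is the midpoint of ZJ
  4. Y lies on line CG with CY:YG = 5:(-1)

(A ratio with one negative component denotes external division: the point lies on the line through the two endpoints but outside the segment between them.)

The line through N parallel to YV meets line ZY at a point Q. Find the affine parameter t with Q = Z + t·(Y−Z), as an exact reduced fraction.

t = -41/114

Assign G = (0, 0), N = (1, 0), V = (0, 1), H = (2, 4) — the answer is frame-independent, so this choice is without loss of generality.
1. J is the midpoint of VG ⇒ J = (0, 1/2)
2. Z lies on line HG with HZ:ZG = 4:3 ⇒ Z = (6/7, 12/7)
3. C is the midpoint of ZJ ⇒ C = (3/7, 31/28)
4. Y lies on line CG with CY:YG = 5:(-1) ⇒ Y = (-3/28, -31/112)
through N parallel to YV: direction (3/28, 143/112); meets ZY at Q = (183/152, 4433/1824)
Q = Z + t·(Y−Z) with t = -41/114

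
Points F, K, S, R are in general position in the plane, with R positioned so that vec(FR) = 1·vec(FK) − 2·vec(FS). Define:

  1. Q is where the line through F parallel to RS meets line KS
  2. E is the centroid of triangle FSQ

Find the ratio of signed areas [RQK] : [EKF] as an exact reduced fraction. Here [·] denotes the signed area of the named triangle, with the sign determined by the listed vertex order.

Work in coordinates with F = (0, 0), K = (1, 0), S = (0, 1), R = (1, -2).
1. Q is where the line through F parallel to RS meets line KS ⇒ Q = (-1/2, 3/2)
2. E is the centroid of triangle FSQ ⇒ E = (-1/6, 5/6)
2·[RQK] = -3, 2·[EKF] = -5/6
[RQK]:[EKF] = -3:-5/6 = 18/5

[RQK]:[EKF] = 18/5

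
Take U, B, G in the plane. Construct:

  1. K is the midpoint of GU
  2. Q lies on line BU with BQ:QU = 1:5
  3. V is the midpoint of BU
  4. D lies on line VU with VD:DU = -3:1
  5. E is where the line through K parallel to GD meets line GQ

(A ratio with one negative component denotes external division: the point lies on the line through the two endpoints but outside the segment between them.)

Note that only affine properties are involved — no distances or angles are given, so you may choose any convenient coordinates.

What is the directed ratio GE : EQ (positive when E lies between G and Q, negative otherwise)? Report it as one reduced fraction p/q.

Assign U = (0, 0), B = (1, 0), G = (0, 1) — the answer is frame-independent, so this choice is without loss of generality.
1. K is the midpoint of GU ⇒ K = (0, 1/2)
2. Q lies on line BU with BQ:QU = 1:5 ⇒ Q = (5/6, 0)
3. V is the midpoint of BU ⇒ V = (1/2, 0)
4. D lies on line VU with VD:DU = -3:1 ⇒ D = (-1/4, 0)
5. E is where the line through K parallel to GD meets line GQ ⇒ E = (5/52, 23/26)
E = G + t·(Q−G) with t = 3/26, so GE:EQ = t:(1−t) = 3/26:23/26

GE:EQ = 3/23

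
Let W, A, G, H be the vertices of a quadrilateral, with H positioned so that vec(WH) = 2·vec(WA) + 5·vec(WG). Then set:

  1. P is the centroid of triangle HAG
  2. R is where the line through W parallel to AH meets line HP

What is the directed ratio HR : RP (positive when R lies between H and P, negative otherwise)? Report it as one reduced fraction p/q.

Work in coordinates with W = (0, 0), A = (1, 0), G = (0, 1), H = (2, 5).
1. P is the centroid of triangle HAG ⇒ P = (1, 2)
2. R is where the line through W parallel to AH meets line HP ⇒ R = (-1/2, -5/2)
R = H + t·(P−H) with t = 5/2, so HR:RP = t:(1−t) = 5/2:-3/2

HR:RP = -5/3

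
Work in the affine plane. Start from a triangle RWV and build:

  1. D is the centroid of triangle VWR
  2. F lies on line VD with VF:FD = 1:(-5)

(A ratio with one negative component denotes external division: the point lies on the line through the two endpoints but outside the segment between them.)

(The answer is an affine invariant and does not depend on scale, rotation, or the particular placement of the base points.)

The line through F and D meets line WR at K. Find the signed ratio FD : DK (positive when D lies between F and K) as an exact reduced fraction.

Set R = (0, 0), W = (1, 0), V = (0, 1); any affine frame gives the same invariant.
1. D is the centroid of triangle VWR ⇒ D = (1/3, 1/3)
2. F lies on line VD with VF:FD = 1:(-5) ⇒ F = (-1/12, 7/6)
line FD meets WR at K = (1/2, 0)
D = F + t·(K−F) with t = 5/7, so FD:DK = 5/7:2/7

FD:DK = 5/2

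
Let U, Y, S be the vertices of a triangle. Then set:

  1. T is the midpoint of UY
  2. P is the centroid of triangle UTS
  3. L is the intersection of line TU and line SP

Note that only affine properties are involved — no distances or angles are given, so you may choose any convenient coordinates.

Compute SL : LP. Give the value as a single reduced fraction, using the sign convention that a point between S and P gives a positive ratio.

SL:LP = -3

Choose coordinates U = (0, 0), Y = (1, 0), S = (0, 1).
1. T is the midpoint of UY ⇒ T = (1/2, 0)
2. P is the centroid of triangle UTS ⇒ P = (1/6, 1/3)
3. L is the intersection of line TU and line SP ⇒ L = (1/4, 0)
L = S + t·(P−S) with t = 3/2, so SL:LP = t:(1−t) = 3/2:-1/2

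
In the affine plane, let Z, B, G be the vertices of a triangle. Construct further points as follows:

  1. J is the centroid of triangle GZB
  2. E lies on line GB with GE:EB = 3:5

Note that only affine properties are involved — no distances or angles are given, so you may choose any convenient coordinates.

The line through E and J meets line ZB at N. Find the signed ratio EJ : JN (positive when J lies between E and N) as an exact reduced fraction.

EJ:JN = 7/8

Set Z = (0, 0), B = (1, 0), G = (0, 1); any affine frame gives the same invariant.
1. J is the centroid of triangle GZB ⇒ J = (1/3, 1/3)
2. E lies on line GB with GE:EB = 3:5 ⇒ E = (3/8, 5/8)
line EJ meets ZB at N = (2/7, 0)
J = E + t·(N−E) with t = 7/15, so EJ:JN = 7/15:8/15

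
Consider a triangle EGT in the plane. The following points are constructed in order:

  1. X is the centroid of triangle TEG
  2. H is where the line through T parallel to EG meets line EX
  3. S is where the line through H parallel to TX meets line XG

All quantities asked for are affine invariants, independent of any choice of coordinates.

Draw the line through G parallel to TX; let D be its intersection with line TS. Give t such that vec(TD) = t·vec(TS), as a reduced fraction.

Choose coordinates E = (0, 0), G = (1, 0), T = (0, 1).
1. X is the centroid of triangle TEG ⇒ X = (1/3, 1/3)
2. H is where the line through T parallel to EG meets line EX ⇒ H = (1, 1)
3. S is where the line through H parallel to TX meets line XG ⇒ S = (5/3, -1/3)
through G parallel to TX: direction (1/3, -2/3); meets TS at D = (5/6, 1/3)
D = T + t·(S−T) with t = 1/2

t = 1/2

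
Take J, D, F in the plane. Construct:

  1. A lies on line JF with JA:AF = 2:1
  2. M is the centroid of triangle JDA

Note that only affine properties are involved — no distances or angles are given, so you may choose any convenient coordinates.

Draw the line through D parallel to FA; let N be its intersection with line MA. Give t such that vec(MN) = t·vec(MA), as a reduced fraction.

t = -2

Set J = (0, 0), D = (1, 0), F = (0, 1); any affine frame gives the same invariant.
1. A lies on line JF with JA:AF = 2:1 ⇒ A = (0, 2/3)
2. M is the centroid of triangle JDA ⇒ M = (1/3, 2/9)
through D parallel to FA: direction (0, -1/3); meets MA at N = (1, -2/3)
N = M + t·(A−M) with t = -2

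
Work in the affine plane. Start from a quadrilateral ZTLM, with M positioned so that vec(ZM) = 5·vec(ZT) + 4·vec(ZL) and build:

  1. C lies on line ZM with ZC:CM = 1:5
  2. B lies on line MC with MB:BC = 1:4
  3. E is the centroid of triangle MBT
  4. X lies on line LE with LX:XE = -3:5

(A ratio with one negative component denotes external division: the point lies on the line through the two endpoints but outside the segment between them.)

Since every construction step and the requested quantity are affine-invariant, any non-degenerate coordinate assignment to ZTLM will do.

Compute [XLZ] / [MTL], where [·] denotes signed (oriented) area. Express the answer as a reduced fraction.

Work in coordinates with Z = (0, 0), T = (1, 0), L = (0, 1), M = (5, 4).
1. C lies on line ZM with ZC:CM = 1:5 ⇒ C = (5/6, 2/3)
2. B lies on line MC with MB:BC = 1:4 ⇒ B = (25/6, 10/3)
3. E is the centroid of triangle MBT ⇒ E = (61/18, 22/9)
4. X lies on line LE with LX:XE = -3:5 ⇒ X = (-61/12, -7/6)
2·[XLZ] = -61/12, 2·[MTL] = -8
[XLZ]:[MTL] = -61/12:-8 = 61/96

[XLZ]:[MTL] = 61/96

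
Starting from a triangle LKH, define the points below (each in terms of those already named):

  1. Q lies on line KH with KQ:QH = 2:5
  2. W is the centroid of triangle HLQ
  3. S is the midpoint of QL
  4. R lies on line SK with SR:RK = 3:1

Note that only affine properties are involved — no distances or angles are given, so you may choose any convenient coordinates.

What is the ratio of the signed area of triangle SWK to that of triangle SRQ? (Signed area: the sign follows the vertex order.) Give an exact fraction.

[SWK]:[SRQ] = -14/9

Assign L = (0, 0), K = (1, 0), H = (0, 1) — the answer is frame-independent, so this choice is without loss of generality.
1. Q lies on line KH with KQ:QH = 2:5 ⇒ Q = (5/7, 2/7)
2. W is the centroid of triangle HLQ ⇒ W = (5/21, 3/7)
3. S is the midpoint of QL ⇒ S = (5/14, 1/7)
4. R lies on line SK with SR:RK = 3:1 ⇒ R = (47/56, 1/28)
2·[SWK] = -1/6, 2·[SRQ] = 3/28
[SWK]:[SRQ] = -1/6:3/28 = -14/9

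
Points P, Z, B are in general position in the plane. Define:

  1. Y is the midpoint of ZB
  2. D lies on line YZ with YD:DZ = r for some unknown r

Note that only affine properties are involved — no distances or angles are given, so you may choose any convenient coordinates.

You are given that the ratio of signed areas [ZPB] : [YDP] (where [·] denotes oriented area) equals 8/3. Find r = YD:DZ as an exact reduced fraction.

Assign P = (0, 0), Z = (1, 0), B = (0, 1) — the answer is frame-independent, so this choice is without loss of generality.
1. Y is the midpoint of ZB ⇒ Y = (1/2, 1/2)
2. With YD:DZ = r, write λ = r/(r+1) so D = Y + λ·(Z−Y); D is affine-linear in λ
Every point depending on D is an affine combination of D and λ-independent points, so each such coordinate is linear in λ; the λ² term in each signed area is a multiple of (Z−Y)×(Z−Y) = 0, so 2·[ZPB] and 2·[YDP] are each linear in λ. Evaluating at λ=0 and λ=1:
  2·[ZPB] = -1,   2·[YDP] = -1/2·λ
So [ZPB]:[YDP] = (-1) / (-1/2·λ). Setting this equal to 8/3:
  -1 = 8/3·(-1/2·λ)  ⇒  λ = 3/4
Then r = λ/(1−λ) = (3/4)/(1/4) = 3. Check: with r = 3, D = (7/8, 1/8) and [ZPB]:[YDP] = 8/3 as required.

r = 3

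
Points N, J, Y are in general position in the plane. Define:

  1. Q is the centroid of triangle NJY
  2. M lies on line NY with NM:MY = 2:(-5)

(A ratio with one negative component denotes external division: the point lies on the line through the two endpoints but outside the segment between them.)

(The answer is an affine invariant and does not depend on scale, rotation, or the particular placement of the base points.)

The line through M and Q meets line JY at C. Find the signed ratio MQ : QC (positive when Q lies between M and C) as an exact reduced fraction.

MQ:QC = 4

Choose coordinates N = (0, 0), J = (1, 0), Y = (0, 1).
1. Q is the centroid of triangle NJY ⇒ Q = (1/3, 1/3)
2. M lies on line NY with NM:MY = 2:(-5) ⇒ M = (0, -2/3)
line MQ meets JY at C = (5/12, 7/12)
Q = M + t·(C−M) with t = 4/5, so MQ:QC = 4/5:1/5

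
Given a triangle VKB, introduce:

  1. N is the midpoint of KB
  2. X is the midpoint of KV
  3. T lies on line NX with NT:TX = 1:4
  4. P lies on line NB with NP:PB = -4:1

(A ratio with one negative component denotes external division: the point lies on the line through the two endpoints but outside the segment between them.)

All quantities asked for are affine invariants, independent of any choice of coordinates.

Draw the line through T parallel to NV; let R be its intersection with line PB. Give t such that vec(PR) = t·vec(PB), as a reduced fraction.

t = 43/10

Set V = (0, 0), K = (1, 0), B = (0, 1); any affine frame gives the same invariant.
1. N is the midpoint of KB ⇒ N = (1/2, 1/2)
2. X is the midpoint of KV ⇒ X = (1/2, 0)
3. T lies on line NX with NT:TX = 1:4 ⇒ T = (1/2, 2/5)
4. P lies on line NB with NP:PB = -4:1 ⇒ P = (-1/6, 7/6)
through T parallel to NV: direction (-1/2, -1/2); meets PB at R = (11/20, 9/20)
R = P + t·(B−P) with t = 43/10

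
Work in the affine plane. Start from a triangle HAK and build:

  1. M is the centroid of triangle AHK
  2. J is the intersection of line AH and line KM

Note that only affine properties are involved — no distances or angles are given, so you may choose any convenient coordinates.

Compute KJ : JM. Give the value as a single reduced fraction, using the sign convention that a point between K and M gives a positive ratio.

KJ:JM = -3

Set H = (0, 0), A = (1, 0), K = (0, 1); any affine frame gives the same invariant.
1. M is the centroid of triangle AHK ⇒ M = (1/3, 1/3)
2. J is the intersection of line AH and line KM ⇒ J = (1/2, 0)
J = K + t·(M−K) with t = 3/2, so KJ:JM = t:(1−t) = 3/2:-1/2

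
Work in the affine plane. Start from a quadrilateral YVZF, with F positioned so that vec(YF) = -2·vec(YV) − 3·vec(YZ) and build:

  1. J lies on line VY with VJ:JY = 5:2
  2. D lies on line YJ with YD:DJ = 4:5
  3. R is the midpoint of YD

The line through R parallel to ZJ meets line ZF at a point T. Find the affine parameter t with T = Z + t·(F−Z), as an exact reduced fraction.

Choose coordinates Y = (0, 0), V = (1, 0), Z = (0, 1), F = (-2, -3).
1. J lies on line VY with VJ:JY = 5:2 ⇒ J = (2/7, 0)
2. D lies on line YJ with YD:DJ = 4:5 ⇒ D = (8/63, 0)
3. R is the midpoint of YD ⇒ R = (4/63, 0)
through R parallel to ZJ: direction (2/7, -1); meets ZF at T = (-14/99, 71/99)
T = Z + t·(F−Z) with t = 7/99

t = 7/99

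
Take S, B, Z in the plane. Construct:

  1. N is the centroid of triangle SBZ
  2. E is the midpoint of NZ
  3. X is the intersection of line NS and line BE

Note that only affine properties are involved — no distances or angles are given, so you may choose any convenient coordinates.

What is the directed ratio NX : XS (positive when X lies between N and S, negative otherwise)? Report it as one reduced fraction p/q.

NX:XS = -1/4

Set S = (0, 0), B = (1, 0), Z = (0, 1); any affine frame gives the same invariant.
1. N is the centroid of triangle SBZ ⇒ N = (1/3, 1/3)
2. E is the midpoint of NZ ⇒ E = (1/6, 2/3)
3. X is the intersection of line NS and line BE ⇒ X = (4/9, 4/9)
X = N + t·(S−N) with t = -1/3, so NX:XS = t:(1−t) = -1/3:4/3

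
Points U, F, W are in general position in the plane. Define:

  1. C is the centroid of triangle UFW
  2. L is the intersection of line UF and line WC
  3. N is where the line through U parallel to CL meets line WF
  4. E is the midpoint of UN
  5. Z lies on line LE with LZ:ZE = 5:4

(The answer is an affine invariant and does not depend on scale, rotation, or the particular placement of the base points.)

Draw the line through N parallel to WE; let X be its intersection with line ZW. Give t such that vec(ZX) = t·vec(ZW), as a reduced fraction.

Assign U = (0, 0), F = (1, 0), W = (0, 1) — the answer is frame-independent, so this choice is without loss of generality.
1. C is the centroid of triangle UFW ⇒ C = (1/3, 1/3)
2. L is the intersection of line UF and line WC ⇒ L = (1/2, 0)
3. N is where the line through U parallel to CL meets line WF ⇒ N = (-1, 2)
4. E is the midpoint of UN ⇒ E = (-1/2, 1)
5. Z lies on line LE with LZ:ZE = 5:4 ⇒ Z = (-1/18, 5/9)
through N parallel to WE: direction (-1/2, 0); meets ZW at X = (1/8, 2)
X = Z + t·(W−Z) with t = 13/4

t = 13/4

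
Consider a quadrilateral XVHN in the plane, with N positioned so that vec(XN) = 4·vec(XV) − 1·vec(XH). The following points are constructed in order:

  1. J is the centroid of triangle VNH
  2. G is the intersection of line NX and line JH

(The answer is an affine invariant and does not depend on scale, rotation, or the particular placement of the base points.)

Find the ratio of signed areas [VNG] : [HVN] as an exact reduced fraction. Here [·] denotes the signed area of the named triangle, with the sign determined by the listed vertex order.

Set X = (0, 0), V = (1, 0), H = (0, 1), N = (4, -1); any affine frame gives the same invariant.
1. J is the centroid of triangle VNH ⇒ J = (5/3, 0)
2. G is the intersection of line NX and line JH ⇒ G = (20/7, -5/7)
2·[VNG] = -2/7, 2·[HVN] = 2
[VNG]:[HVN] = -2/7:2 = -1/7

[VNG]:[HVN] = -1/7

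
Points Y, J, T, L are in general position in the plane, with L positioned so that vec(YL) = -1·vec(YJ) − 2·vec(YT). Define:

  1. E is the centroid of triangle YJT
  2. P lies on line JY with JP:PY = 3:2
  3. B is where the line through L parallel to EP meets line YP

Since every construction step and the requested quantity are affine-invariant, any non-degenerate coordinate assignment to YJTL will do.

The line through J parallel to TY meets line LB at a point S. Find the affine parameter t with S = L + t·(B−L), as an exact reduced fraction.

t = -5

Assign Y = (0, 0), J = (1, 0), T = (0, 1), L = (-1, -2) — the answer is frame-independent, so this choice is without loss of generality.
1. E is the centroid of triangle YJT ⇒ E = (1/3, 1/3)
2. P lies on line JY with JP:PY = 3:2 ⇒ P = (2/5, 0)
3. B is where the line through L parallel to EP meets line YP ⇒ B = (-7/5, 0)
through J parallel to TY: direction (0, -1); meets LB at S = (1, -12)
S = L + t·(B−L) with t = -5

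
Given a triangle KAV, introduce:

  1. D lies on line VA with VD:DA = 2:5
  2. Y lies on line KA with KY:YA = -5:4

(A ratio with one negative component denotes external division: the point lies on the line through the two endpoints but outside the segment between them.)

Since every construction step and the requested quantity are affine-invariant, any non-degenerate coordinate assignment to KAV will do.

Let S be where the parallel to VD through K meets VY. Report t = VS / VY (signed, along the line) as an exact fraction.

Choose coordinates K = (0, 0), A = (1, 0), V = (0, 1).
1. D lies on line VA with VD:DA = 2:5 ⇒ D = (2/7, 5/7)
2. Y lies on line KA with KY:YA = -5:4 ⇒ Y = (5, 0)
through K parallel to VD: direction (2/7, -2/7); meets VY at S = (-5/4, 5/4)
S = V + t·(Y−V) with t = -1/4

t = -1/4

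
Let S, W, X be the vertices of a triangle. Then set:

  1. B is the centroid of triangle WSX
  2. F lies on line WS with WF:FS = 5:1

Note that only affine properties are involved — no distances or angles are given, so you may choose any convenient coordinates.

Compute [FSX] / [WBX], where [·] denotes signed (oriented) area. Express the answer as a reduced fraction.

[FSX]:[WBX] = 1/2

Set S = (0, 0), W = (1, 0), X = (0, 1); any affine frame gives the same invariant.
1. B is the centroid of triangle WSX ⇒ B = (1/3, 1/3)
2. F lies on line WS with WF:FS = 5:1 ⇒ F = (1/6, 0)
2·[FSX] = -1/6, 2·[WBX] = -1/3
[FSX]:[WBX] = -1/6:-1/3 = 1/2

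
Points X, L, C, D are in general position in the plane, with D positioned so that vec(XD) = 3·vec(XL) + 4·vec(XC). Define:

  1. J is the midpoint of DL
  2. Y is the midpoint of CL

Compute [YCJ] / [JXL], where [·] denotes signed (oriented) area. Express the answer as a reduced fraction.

[YCJ]:[JXL] = -3/4

Set X = (0, 0), L = (1, 0), C = (0, 1), D = (3, 4); any affine frame gives the same invariant.
1. J is the midpoint of DL ⇒ J = (2, 2)
2. Y is the midpoint of CL ⇒ Y = (1/2, 1/2)
2·[YCJ] = -3/2, 2·[JXL] = 2
[YCJ]:[JXL] = -3/2:2 = -3/4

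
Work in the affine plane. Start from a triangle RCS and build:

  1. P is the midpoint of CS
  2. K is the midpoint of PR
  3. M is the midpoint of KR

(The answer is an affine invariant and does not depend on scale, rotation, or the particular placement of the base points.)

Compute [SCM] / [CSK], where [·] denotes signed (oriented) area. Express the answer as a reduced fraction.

[SCM]:[CSK] = -3/2

Set R = (0, 0), C = (1, 0), S = (0, 1); any affine frame gives the same invariant.
1. P is the midpoint of CS ⇒ P = (1/2, 1/2)
2. K is the midpoint of PR ⇒ K = (1/4, 1/4)
3. M is the midpoint of KR ⇒ M = (1/8, 1/8)
2·[SCM] = -3/4, 2·[CSK] = 1/2
[SCM]:[CSK] = -3/4:1/2 = -3/2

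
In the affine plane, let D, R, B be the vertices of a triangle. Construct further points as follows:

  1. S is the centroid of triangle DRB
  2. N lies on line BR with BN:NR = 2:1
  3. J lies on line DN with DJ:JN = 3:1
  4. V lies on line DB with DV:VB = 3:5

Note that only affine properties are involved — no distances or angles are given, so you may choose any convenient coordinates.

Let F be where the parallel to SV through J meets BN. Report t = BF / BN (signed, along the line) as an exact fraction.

Assign D = (0, 0), R = (1, 0), B = (0, 1) — the answer is frame-independent, so this choice is without loss of generality.
1. S is the centroid of triangle DRB ⇒ S = (1/3, 1/3)
2. N lies on line BR with BN:NR = 2:1 ⇒ N = (2/3, 1/3)
3. J lies on line DN with DJ:JN = 3:1 ⇒ J = (1/2, 1/4)
4. V lies on line DB with DV:VB = 3:5 ⇒ V = (0, 3/8)
through J parallel to SV: direction (-1/3, 1/24); meets BN at F = (11/14, 3/14)
F = B + t·(N−B) with t = 33/28

t = 33/28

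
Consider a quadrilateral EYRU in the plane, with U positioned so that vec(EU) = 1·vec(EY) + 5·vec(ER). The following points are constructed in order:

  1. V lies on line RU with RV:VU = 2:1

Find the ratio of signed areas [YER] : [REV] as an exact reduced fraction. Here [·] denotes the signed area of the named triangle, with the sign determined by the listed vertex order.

Assign E = (0, 0), Y = (1, 0), R = (0, 1), U = (1, 5) — the answer is frame-independent, so this choice is without loss of generality.
1. V lies on line RU with RV:VU = 2:1 ⇒ V = (2/3, 11/3)
2·[YER] = -1, 2·[REV] = 2/3
[YER]:[REV] = -1:2/3 = -3/2

[YER]:[REV] = -3/2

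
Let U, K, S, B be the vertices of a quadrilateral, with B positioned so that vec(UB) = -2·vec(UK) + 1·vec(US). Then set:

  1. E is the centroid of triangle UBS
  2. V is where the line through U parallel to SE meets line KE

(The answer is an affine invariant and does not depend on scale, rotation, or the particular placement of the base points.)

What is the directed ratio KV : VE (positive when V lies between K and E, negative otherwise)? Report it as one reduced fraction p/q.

KV:VE = 1/2

Set U = (0, 0), K = (1, 0), S = (0, 1), B = (-2, 1); any affine frame gives the same invariant.
1. E is the centroid of triangle UBS ⇒ E = (-2/3, 2/3)
2. V is where the line through U parallel to SE meets line KE ⇒ V = (4/9, 2/9)
V = K + t·(E−K) with t = 1/3, so KV:VE = t:(1−t) = 1/3:2/3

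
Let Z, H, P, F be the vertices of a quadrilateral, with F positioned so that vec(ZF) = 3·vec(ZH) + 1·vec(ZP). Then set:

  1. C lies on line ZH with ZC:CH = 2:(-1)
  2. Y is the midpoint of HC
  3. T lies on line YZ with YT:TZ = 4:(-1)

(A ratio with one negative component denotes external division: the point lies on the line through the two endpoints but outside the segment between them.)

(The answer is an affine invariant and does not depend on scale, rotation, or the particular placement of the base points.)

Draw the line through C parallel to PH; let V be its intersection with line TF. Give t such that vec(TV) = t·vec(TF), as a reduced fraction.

Set Z = (0, 0), H = (1, 0), P = (0, 1), F = (3, 1); any affine frame gives the same invariant.
1. C lies on line ZH with ZC:CH = 2:(-1) ⇒ C = (2, 0)
2. Y is the midpoint of HC ⇒ Y = (3/2, 0)
3. T lies on line YZ with YT:TZ = 4:(-1) ⇒ T = (-1/2, 0)
through C parallel to PH: direction (1, -1); meets TF at V = (13/9, 5/9)
V = T + t·(F−T) with t = 5/9

t = 5/9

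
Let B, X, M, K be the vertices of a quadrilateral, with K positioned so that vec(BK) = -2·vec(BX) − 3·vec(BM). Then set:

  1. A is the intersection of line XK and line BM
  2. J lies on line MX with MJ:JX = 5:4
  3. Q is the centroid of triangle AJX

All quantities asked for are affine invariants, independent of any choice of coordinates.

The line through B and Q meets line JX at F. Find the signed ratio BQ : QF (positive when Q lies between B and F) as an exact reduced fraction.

Work in coordinates with B = (0, 0), X = (1, 0), M = (0, 1), K = (-2, -3).
1. A is the intersection of line XK and line BM ⇒ A = (0, -1)
2. J lies on line MX with MJ:JX = 5:4 ⇒ J = (5/9, 4/9)
3. Q is the centroid of triangle AJX ⇒ Q = (14/27, -5/27)
line BQ meets JX at F = (14/9, -5/9)
Q = B + t·(F−B) with t = 1/3, so BQ:QF = 1/3:2/3

BQ:QF = 1/2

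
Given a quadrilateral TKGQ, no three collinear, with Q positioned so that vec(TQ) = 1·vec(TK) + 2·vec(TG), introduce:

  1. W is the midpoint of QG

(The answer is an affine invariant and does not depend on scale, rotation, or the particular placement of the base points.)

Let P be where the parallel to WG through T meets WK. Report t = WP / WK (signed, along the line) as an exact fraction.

t = 1/2

Set T = (0, 0), K = (1, 0), G = (0, 1), Q = (1, 2); any affine frame gives the same invariant.
1. W is the midpoint of QG ⇒ W = (1/2, 3/2)
through T parallel to WG: direction (-1/2, -1/2); meets WK at P = (3/4, 3/4)
P = W + t·(K−W) with t = 1/2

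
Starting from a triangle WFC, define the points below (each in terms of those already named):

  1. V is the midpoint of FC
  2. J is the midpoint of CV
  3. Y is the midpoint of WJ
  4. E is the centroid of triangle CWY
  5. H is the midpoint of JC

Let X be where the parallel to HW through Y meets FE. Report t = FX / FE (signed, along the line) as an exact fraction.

Work in coordinates with W = (0, 0), F = (1, 0), C = (0, 1).
1. V is the midpoint of FC ⇒ V = (1/2, 1/2)
2. J is the midpoint of CV ⇒ J = (1/4, 3/4)
3. Y is the midpoint of WJ ⇒ Y = (1/8, 3/8)
4. E is the centroid of triangle CWY ⇒ E = (1/24, 11/24)
5. H is the midpoint of JC ⇒ H = (1/8, 7/8)
through Y parallel to HW: direction (-1/8, -7/8); meets FE at X = (45/344, 143/344)
X = F + t·(E−F) with t = 39/43

t = 39/43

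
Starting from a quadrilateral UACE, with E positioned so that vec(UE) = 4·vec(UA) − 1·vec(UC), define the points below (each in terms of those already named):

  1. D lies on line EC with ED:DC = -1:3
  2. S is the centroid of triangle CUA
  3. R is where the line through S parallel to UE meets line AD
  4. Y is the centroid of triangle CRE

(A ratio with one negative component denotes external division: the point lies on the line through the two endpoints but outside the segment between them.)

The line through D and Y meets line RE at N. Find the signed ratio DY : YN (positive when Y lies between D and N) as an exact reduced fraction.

Assign U = (0, 0), A = (1, 0), C = (0, 1), E = (4, -1) — the answer is frame-independent, so this choice is without loss of generality.
1. D lies on line EC with ED:DC = -1:3 ⇒ D = (6, -2)
2. S is the centroid of triangle CUA ⇒ S = (1/3, 1/3)
3. R is where the line through S parallel to UE meets line AD ⇒ R = (-1/9, 4/9)
4. Y is the centroid of triangle CRE ⇒ Y = (35/27, 4/27)
line DY meets RE at N = (143/45, -32/45)
Y = D + t·(N−D) with t = 5/3, so DY:YN = 5/3:-2/3

DY:YN = -5/2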